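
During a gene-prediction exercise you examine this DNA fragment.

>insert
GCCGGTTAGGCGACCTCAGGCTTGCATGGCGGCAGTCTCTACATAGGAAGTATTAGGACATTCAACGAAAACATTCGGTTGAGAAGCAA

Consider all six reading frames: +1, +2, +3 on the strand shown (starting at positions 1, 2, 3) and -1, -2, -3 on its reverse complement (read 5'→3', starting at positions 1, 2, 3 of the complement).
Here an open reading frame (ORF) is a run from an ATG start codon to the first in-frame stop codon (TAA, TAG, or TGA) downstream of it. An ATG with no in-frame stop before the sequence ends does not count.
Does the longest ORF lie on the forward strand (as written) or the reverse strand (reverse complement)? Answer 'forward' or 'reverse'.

Reverse complement (5'→3'): TTGCTTCTCAACCGAATGTTTTCGTTGAATGTCCTAATACTTCCTATGTAGAGACTGCCGCCATGCAAGCCTGAGGTCGCCTAACCGGC
Frame +1: GCC GGT TAG GCG ACC TCA GGC TTG CAT GGC GGC AGT CTC TAC ATA GGA AGT ATT AGG ACA TTC AAC GAA AAC ATT CGG TTG AGA AGC — no ATG→stop ORF.
Frame +2: CCG GTT AGG CGA CCT CAG GCT TGC ATG GCG GCA GTC TCT ACA TAG GAA GTA TTA GGA CAT TCA ACG AAA ACA TTC GGT TGA GAA GCA — ATG at 26, stop TAG at 44 → 21 nt.
Frame +3: CGG TTA GGC GAC CTC AGG CTT GCA TGG CGG CAG TCT CTA CAT AGG AAG TAT TAG GAC ATT CAA CGA AAA CAT TCG GTT GAG AAG CAA — no ATG→stop ORF.
Frame -1: TTG CTT CTC AAC CGA ATG TTT TCG TTG AAT GTC CTA ATA CTT CCT ATG TAG AGA CTG CCG CCA TGC AAG CCT GAG GTC GCC TAA CCG — ATG at 16, stop TAG at 49 → 36 nt; ATG at 46, stop TAG at 49 → 6 nt.
Frame -2: TGC TTC TCA ACC GAA TGT TTT CGT TGA ATG TCC TAA TAC TTC CTA TGT AGA GAC TGC CGC CAT GCA AGC CTG AGG TCG CCT AAC CGG — ATG at 29, stop TAA at 35 → 9 nt.
Frame -3: GCT TCT CAA CCG AAT GTT TTC GTT GAA TGT CCT AAT ACT TCC TAT GTA GAG ACT GCC GCC ATG CAA GCC TGA GGT CGC CTA ACC GGC — ATG at 63, stop TGA at 72 → 12 nt.
Forward-strand max 21 nt; reverse-strand max 36 nt. The reverse strand has the longer ORF.

reverse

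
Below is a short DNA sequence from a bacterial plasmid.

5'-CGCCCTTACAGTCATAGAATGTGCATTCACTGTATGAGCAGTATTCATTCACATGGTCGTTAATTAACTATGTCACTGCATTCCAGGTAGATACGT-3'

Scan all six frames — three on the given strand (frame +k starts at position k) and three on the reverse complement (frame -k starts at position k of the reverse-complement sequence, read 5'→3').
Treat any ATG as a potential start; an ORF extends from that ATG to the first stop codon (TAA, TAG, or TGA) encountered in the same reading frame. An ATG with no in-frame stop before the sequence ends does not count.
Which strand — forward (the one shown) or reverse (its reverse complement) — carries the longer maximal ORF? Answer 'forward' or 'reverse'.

Reverse complement (5'→3'): ACGTATCTACCTGGAATGCAGTGACATAGTTAATTAACGACCATGTGAATGAATACTGCTCATACAGTGAATGCACATTCTATGACTGTAAGGGCG
Frame +1: CGC CCT TAC AGT CAT AGA ATG TGC ATT CAC TGT ATG AGC AGT ATT CAT TCA CAT GGT CGT TAA TTA ACT ATG TCA CTG CAT TCC AGG TAG ATA CGT — ATG at 19, stop TAA at 61 → 45 nt; ATG at 34, stop TAA at 61 → 30 nt; ATG at 70, stop TAG at 88 → 21 nt.
Frame +2: GCC CTT ACA GTC ATA GAA TGT GCA TTC ACT GTA TGA GCA GTA TTC ATT CAC ATG GTC GTT AAT TAA CTA TGT CAC TGC ATT CCA GGT AGA TAC — ATG at 53, stop TAA at 65 → 15 nt.
Frame +3: CCC TTA CAG TCA TAG AAT GTG CAT TCA CTG TAT GAG CAG TAT TCA TTC ACA TGG TCG TTA ATT AAC TAT GTC ACT GCA TTC CAG GTA GAT ACG — no ATG→stop ORF.
Frame -1: ACG TAT CTA CCT GGA ATG CAG TGA CAT AGT TAA TTA ACG ACC ATG TGA ATG AAT ACT GCT CAT ACA GTG AAT GCA CAT TCT ATG ACT GTA AGG GCG — ATG at 16, stop TGA at 22 → 9 nt; ATG at 43, stop TGA at 46 → 6 nt.
Frame -2: CGT ATC TAC CTG GAA TGC AGT GAC ATA GTT AAT TAA CGA CCA TGT GAA TGA ATA CTG CTC ATA CAG TGA ATG CAC ATT CTA TGA CTG TAA GGG — ATG at 71, stop TGA at 83 → 15 nt.
Frame -3: GTA TCT ACC TGG AAT GCA GTG ACA TAG TTA ATT AAC GAC CAT GTG AAT GAA TAC TGC TCA TAC AGT GAA TGC ACA TTC TAT GAC TGT AAG GGC — no ATG→stop ORF.
Forward-strand max 45 nt; reverse-strand max 15 nt. The forward strand has the longer ORF.

forward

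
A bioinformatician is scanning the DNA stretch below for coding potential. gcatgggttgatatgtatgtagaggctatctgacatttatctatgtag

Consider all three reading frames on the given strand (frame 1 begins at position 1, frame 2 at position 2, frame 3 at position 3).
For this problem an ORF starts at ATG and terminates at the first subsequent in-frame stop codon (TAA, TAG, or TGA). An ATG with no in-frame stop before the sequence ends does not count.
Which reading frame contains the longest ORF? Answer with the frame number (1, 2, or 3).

1

Frame 1: GCA TGG GTT GAT ATG TAT GTA GAG GCT ATC TGA CAT TTA TCT ATG TAG — ATG at 13, stop TGA at 31 → 21 nt; ATG at 43, stop TAG at 46 → 6 nt.
Frame 2: CAT GGG TTG ATA TGT ATG TAG AGG CTA TCT GAC ATT TAT CTA TGT — ATG at 17, stop TAG at 20 → 6 nt.
Frame 3: ATG GGT TGA TAT GTA TGT AGA GGC TAT CTG ACA TTT ATC TAT GTA — ATG at 3, stop TGA at 9 → 9 nt.
Longest ORF is 21 nt in frame 1 (positions 13–33).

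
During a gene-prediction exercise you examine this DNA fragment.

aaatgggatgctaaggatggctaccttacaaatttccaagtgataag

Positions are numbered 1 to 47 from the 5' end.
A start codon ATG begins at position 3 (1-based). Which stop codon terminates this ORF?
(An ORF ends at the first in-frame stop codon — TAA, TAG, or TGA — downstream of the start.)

TAA

Codons from position 3: ATG (3–5), GGA (6–8), TGC (9–11), TAA (12–14).
The first in-frame stop codon is TAA.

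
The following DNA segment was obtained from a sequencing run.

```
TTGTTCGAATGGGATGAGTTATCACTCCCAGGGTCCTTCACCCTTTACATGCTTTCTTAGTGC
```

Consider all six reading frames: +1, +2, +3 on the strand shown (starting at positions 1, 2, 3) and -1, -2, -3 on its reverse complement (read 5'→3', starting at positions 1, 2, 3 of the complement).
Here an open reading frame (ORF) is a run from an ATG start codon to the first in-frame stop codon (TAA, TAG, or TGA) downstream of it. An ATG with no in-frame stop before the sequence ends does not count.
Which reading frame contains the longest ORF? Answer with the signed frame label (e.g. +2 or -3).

+1

Reverse complement (5'→3'): GCACTAAGAAAGCATGTAAAGGGTGAAGGACCCTGGGAGTGATAACTCATCCCATTCGAACAA
Frame +1: TTG TTC GAA TGG GAT GAG TTA TCA CTC CCA GGG TCC TTC ACC CTT TAC ATG CTT TCT TAG TGC — ATG at 49, stop TAG at 58 → 12 nt.
Frame +2: TGT TCG AAT GGG ATG AGT TAT CAC TCC CAG GGT CCT TCA CCC TTT ACA TGC TTT CTT AGT — no ATG→stop ORF.
Frame +3: GTT CGA ATG GGA TGA GTT ATC ACT CCC AGG GTC CTT CAC CCT TTA CAT GCT TTC TTA GTG — ATG at 9, stop TGA at 15 → 9 nt.
Frame -1: GCA CTA AGA AAG CAT GTA AAG GGT GAA GGA CCC TGG GAG TGA TAA CTC ATC CCA TTC GAA CAA — no ATG→stop ORF.
Frame -2: CAC TAA GAA AGC ATG TAA AGG GTG AAG GAC CCT GGG AGT GAT AAC TCA TCC CAT TCG AAC — ATG at 14, stop TAA at 17 → 6 nt.
Frame -3: ACT AAG AAA GCA TGT AAA GGG TGA AGG ACC CTG GGA GTG ATA ACT CAT CCC ATT CGA ACA — no ATG→stop ORF.
Longest ORF is 12 nt in frame +1 (positions 49–60).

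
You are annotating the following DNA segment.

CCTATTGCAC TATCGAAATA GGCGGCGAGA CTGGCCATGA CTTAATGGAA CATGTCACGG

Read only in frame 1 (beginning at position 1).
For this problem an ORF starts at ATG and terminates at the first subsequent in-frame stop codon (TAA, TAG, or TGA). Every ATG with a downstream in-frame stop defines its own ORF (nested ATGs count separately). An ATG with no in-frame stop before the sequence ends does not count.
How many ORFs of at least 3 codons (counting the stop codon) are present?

Frame 1: CCT ATT GCA CTA TCG AAA TAG GCG GCG AGA CTG GCC ATG ACT TAA TGG AAC ATG TCA CGG — ATG at 37, stop TAA at 43 → 9 nt.
ORFs ≥ 3 codons: frame 1 37–45 (3 codons). Count = 1.

1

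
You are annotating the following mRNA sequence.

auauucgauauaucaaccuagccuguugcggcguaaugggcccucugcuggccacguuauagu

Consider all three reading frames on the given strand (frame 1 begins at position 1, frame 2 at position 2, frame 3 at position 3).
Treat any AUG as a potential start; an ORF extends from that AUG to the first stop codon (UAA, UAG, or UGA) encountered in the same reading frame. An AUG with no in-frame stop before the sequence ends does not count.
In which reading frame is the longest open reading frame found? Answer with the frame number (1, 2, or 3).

3

Frame 1: AUA UUC GAU AUA UCA ACC UAG CCU GUU GCG GCG UAA UGG GCC CUC UGC UGG CCA CGU UAU AGU — no AUG→stop ORF.
Frame 2: UAU UCG AUA UAU CAA CCU AGC CUG UUG CGG CGU AAU GGG CCC UCU GCU GGC CAC GUU AUA — no AUG→stop ORF.
Frame 3: AUU CGA UAU AUC AAC CUA GCC UGU UGC GGC GUA AUG GGC CCU CUG CUG GCC ACG UUA UAG — AUG at 36, stop UAG at 60 → 27 nt.
Longest ORF is 27 nt in frame 3 (positions 36–62).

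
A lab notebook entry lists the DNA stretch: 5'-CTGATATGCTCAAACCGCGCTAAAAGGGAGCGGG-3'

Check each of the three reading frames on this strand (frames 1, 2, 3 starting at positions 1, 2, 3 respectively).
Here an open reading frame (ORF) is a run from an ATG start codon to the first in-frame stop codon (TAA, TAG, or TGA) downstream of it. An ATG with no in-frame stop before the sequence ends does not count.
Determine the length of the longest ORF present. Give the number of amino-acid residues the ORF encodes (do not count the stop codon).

5

Frame 1: CTG ATA TGC TCA AAC CGC GCT AAA AGG GAG CGG — no ATG→stop ORF.
Frame 2: TGA TAT GCT CAA ACC GCG CTA AAA GGG AGC GGG — no ATG→stop ORF.
Frame 3: GAT ATG CTC AAA CCG CGC TAA AAG GGA GCG — ATG at 6, stop TAA at 21 → 18 nt.
Longest: frame 3, positions 6–23, 18 nt = 6 codons = 5 aa. → 5 amino acids.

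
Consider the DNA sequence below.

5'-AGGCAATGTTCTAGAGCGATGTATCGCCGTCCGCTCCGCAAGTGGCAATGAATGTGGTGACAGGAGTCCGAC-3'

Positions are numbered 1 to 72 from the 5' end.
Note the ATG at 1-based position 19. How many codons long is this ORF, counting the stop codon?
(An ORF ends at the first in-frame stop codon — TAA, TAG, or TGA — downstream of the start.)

Codons from position 19: ATG (19–21), TAT (22–24), CGC (25–27), CGT (28–30), CCG (31–33), CTC (34–36), CGC (37–39), AAG (40–42), TGG (43–45), CAA (46–48), TGA (49–51).
TGA is the first in-frame stop; that's 11 codons including the stop.

11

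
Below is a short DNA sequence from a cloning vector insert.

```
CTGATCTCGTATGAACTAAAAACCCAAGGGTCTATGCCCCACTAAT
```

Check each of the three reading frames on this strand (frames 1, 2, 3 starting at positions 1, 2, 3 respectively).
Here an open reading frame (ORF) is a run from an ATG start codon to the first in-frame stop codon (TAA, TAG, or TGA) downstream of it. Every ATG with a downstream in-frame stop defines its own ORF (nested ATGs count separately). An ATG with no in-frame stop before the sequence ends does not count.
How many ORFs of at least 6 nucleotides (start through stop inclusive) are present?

Frame 1: CTG ATC TCG TAT GAA CTA AAA ACC CAA GGG TCT ATG CCC CAC TAA — ATG at 34, stop TAA at 43 → 12 nt.
Frame 2: TGA TCT CGT ATG AAC TAA AAA CCC AAG GGT CTA TGC CCC ACT AAT — ATG at 11, stop TAA at 17 → 9 nt.
Frame 3: GAT CTC GTA TGA ACT AAA AAC CCA AGG GTC TAT GCC CCA CTA — no ATG→stop ORF.
ORFs ≥ 6 nucleotides: frame 1 34–45 (12 nucleotides), frame 2 11–19 (9 nucleotides). Count = 2.

2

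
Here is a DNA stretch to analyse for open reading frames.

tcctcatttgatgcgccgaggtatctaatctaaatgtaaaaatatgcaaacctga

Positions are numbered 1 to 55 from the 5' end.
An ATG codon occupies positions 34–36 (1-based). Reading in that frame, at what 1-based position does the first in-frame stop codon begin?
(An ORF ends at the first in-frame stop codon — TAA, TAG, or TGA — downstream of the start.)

37

Codons from position 34: ATG (34–36), TAA (37–39).
TAA is a stop codon; it begins at position 37.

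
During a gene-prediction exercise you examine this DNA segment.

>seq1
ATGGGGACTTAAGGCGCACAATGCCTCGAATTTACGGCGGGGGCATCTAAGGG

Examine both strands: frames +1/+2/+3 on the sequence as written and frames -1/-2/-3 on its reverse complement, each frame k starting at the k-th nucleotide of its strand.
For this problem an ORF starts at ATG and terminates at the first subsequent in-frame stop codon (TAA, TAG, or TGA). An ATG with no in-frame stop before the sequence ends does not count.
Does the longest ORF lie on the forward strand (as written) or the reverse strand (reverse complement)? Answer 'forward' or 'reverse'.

Reverse complement (5'→3'): CCCTTAGATGCCCCCGCCGTAAATTCGAGGCATTGTGCGCCTTAAGTCCCCAT
Frame +1: ATG GGG ACT TAA GGC GCA CAA TGC CTC GAA TTT ACG GCG GGG GCA TCT AAG — ATG at 1, stop TAA at 10 → 12 nt.
Frame +2: TGG GGA CTT AAG GCG CAC AAT GCC TCG AAT TTA CGG CGG GGG CAT CTA AGG — no ATG→stop ORF.
Frame +3: GGG GAC TTA AGG CGC ACA ATG CCT CGA ATT TAC GGC GGG GGC ATC TAA GGG — ATG at 21, stop TAA at 48 → 30 nt.
Frame -1: CCC TTA GAT GCC CCC GCC GTA AAT TCG AGG CAT TGT GCG CCT TAA GTC CCC — no ATG→stop ORF.
Frame -2: CCT TAG ATG CCC CCG CCG TAA ATT CGA GGC ATT GTG CGC CTT AAG TCC CCA — ATG at 8, stop TAA at 20 → 15 nt.
Frame -3: CTT AGA TGC CCC CGC CGT AAA TTC GAG GCA TTG TGC GCC TTA AGT CCC CAT — no ATG→stop ORF.
Forward-strand max 30 nt; reverse-strand max 15 nt. The forward strand has the longer ORF.

forward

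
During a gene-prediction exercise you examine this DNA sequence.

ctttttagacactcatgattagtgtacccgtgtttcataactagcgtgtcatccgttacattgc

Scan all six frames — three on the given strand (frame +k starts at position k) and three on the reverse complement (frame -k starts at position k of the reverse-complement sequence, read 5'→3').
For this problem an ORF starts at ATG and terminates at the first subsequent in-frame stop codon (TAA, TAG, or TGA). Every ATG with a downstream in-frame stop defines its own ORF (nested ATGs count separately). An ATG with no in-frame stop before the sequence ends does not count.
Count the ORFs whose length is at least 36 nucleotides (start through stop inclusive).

Reverse complement (5'→3'): GCAATGTAACGGATGACACGCTAGTTATGAAACACGGGTACACTAATCATGAGTGTCTAAAAAG
Frame +1: CTT TTT AGA CAC TCA TGA TTA GTG TAC CCG TGT TTC ATA ACT AGC GTG TCA TCC GTT ACA TTG — no ATG→stop ORF.
Frame +2: TTT TTA GAC ACT CAT GAT TAG TGT ACC CGT GTT TCA TAA CTA GCG TGT CAT CCG TTA CAT TGC — no ATG→stop ORF.
Frame +3: TTT TAG ACA CTC ATG ATT AGT GTA CCC GTG TTT CAT AAC TAG CGT GTC ATC CGT TAC ATT — ATG at 15, stop TAG at 42 → 30 nt.
Frame -1: GCA ATG TAA CGG ATG ACA CGC TAG TTA TGA AAC ACG GGT ACA CTA ATC ATG AGT GTC TAA AAA — ATG at 4, stop TAA at 7 → 6 nt; ATG at 13, stop TAG at 22 → 12 nt; ATG at 49, stop TAA at 58 → 12 nt.
Frame -2: CAA TGT AAC GGA TGA CAC GCT AGT TAT GAA ACA CGG GTA CAC TAA TCA TGA GTG TCT AAA AAG — no ATG→stop ORF.
Frame -3: AAT GTA ACG GAT GAC ACG CTA GTT ATG AAA CAC GGG TAC ACT AAT CAT GAG TGT CTA AAA — no ATG→stop ORF.
No ORF reaches 36 nucleotides. Count = 0.

0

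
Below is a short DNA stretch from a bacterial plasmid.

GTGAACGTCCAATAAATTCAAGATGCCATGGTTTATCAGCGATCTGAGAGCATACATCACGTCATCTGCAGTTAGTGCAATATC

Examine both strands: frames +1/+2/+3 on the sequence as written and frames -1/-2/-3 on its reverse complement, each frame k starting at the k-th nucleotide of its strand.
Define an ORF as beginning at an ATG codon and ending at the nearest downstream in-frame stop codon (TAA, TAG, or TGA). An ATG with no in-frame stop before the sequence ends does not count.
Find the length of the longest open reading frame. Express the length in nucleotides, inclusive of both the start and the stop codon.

48

Reverse complement (5'→3'): GATATTGCACTAACTGCAGATGACGTGATGTATGCTCTCAGATCGCTGATAAACCATGGCATCTTGAATTTATTGGACGTTCAC
Frame +1: GTG AAC GTC CAA TAA ATT CAA GAT GCC ATG GTT TAT CAG CGA TCT GAG AGC ATA CAT CAC GTC ATC TGC AGT TAG TGC AAT ATC — ATG at 28, stop TAG at 73 → 48 nt.
Frame +2: TGA ACG TCC AAT AAA TTC AAG ATG CCA TGG TTT ATC AGC GAT CTG AGA GCA TAC ATC ACG TCA TCT GCA GTT AGT GCA ATA — no ATG→stop ORF.
Frame +3: GAA CGT CCA ATA AAT TCA AGA TGC CAT GGT TTA TCA GCG ATC TGA GAG CAT ACA TCA CGT CAT CTG CAG TTA GTG CAA TAT — no ATG→stop ORF.
Frame -1: GAT ATT GCA CTA ACT GCA GAT GAC GTG ATG TAT GCT CTC AGA TCG CTG ATA AAC CAT GGC ATC TTG AAT TTA TTG GAC GTT CAC — no ATG→stop ORF.
Frame -2: ATA TTG CAC TAA CTG CAG ATG ACG TGA TGT ATG CTC TCA GAT CGC TGA TAA ACC ATG GCA TCT TGA ATT TAT TGG ACG TTC — ATG at 20, stop TGA at 26 → 9 nt; ATG at 32, stop TGA at 47 → 18 nt; ATG at 56, stop TGA at 65 → 12 nt.
Frame -3: TAT TGC ACT AAC TGC AGA TGA CGT GAT GTA TGC TCT CAG ATC GCT GAT AAA CCA TGG CAT CTT GAA TTT ATT GGA CGT TCA — no ATG→stop ORF.
Longest: frame +1, positions 28–75, 48 nt = 16 codons = 15 aa. → 48 nucleotides.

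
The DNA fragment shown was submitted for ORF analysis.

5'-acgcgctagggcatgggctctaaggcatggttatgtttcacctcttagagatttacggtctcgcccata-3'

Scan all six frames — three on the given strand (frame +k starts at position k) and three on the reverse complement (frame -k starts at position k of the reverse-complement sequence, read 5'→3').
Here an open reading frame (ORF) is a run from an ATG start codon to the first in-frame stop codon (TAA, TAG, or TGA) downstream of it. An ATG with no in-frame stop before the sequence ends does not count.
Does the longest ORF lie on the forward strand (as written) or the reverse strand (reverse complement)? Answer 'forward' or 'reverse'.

forward

Reverse complement (5'→3'): TATGGGCGAGACCGTAAATCTCTAAGAGGTGAAACATAACCATGCCTTAGAGCCCATGCCCTAGCGCGT
Frame +1: ACG CGC TAG GGC ATG GGC TCT AAG GCA TGG TTA TGT TTC ACC TCT TAG AGA TTT ACG GTC TCG CCC ATA — ATG at 13, stop TAG at 46 → 36 nt.
Frame +2: CGC GCT AGG GCA TGG GCT CTA AGG CAT GGT TAT GTT TCA CCT CTT AGA GAT TTA CGG TCT CGC CCA — no ATG→stop ORF.
Frame +3: GCG CTA GGG CAT GGG CTC TAA GGC ATG GTT ATG TTT CAC CTC TTA GAG ATT TAC GGT CTC GCC CAT — no ATG→stop ORF.
Frame -1: TAT GGG CGA GAC CGT AAA TCT CTA AGA GGT GAA ACA TAA CCA TGC CTT AGA GCC CAT GCC CTA GCG CGT — no ATG→stop ORF.
Frame -2: ATG GGC GAG ACC GTA AAT CTC TAA GAG GTG AAA CAT AAC CAT GCC TTA GAG CCC ATG CCC TAG CGC — ATG at 2, stop TAA at 23 → 24 nt; ATG at 56, stop TAG at 62 → 9 nt.
Frame -3: TGG GCG AGA CCG TAA ATC TCT AAG AGG TGA AAC ATA ACC ATG CCT TAG AGC CCA TGC CCT AGC GCG — ATG at 42, stop TAG at 48 → 9 nt.
Forward-strand max 36 nt; reverse-strand max 24 nt. The forward strand has the longer ORF.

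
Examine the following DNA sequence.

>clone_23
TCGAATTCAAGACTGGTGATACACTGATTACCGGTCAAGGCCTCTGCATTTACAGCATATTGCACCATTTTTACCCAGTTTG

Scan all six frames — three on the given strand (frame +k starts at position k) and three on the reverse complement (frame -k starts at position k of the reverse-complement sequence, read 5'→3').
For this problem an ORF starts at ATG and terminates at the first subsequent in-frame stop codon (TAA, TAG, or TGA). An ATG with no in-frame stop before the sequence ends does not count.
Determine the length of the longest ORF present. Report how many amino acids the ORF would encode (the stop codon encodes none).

4

Reverse complement (5'→3'): CAAACTGGGTAAAAATGGTGCAATATGCTGTAAATGCAGAGGCCTTGACCGGTAATCAGTGTATCACCAGTCTTGAATTCGA
Frame +1: TCG AAT TCA AGA CTG GTG ATA CAC TGA TTA CCG GTC AAG GCC TCT GCA TTT ACA GCA TAT TGC ACC ATT TTT ACC CAG TTT — no ATG→stop ORF.
Frame +2: CGA ATT CAA GAC TGG TGA TAC ACT GAT TAC CGG TCA AGG CCT CTG CAT TTA CAG CAT ATT GCA CCA TTT TTA CCC AGT TTG — no ATG→stop ORF.
Frame +3: GAA TTC AAG ACT GGT GAT ACA CTG ATT ACC GGT CAA GGC CTC TGC ATT TAC AGC ATA TTG CAC CAT TTT TAC CCA GTT — no ATG→stop ORF.
Frame -1: CAA ACT GGG TAA AAA TGG TGC AAT ATG CTG TAA ATG CAG AGG CCT TGA CCG GTA ATC AGT GTA TCA CCA GTC TTG AAT TCG — ATG at 25, stop TAA at 31 → 9 nt; ATG at 34, stop TGA at 46 → 15 nt.
Frame -2: AAA CTG GGT AAA AAT GGT GCA ATA TGC TGT AAA TGC AGA GGC CTT GAC CGG TAA TCA GTG TAT CAC CAG TCT TGA ATT CGA — no ATG→stop ORF.
Frame -3: AAC TGG GTA AAA ATG GTG CAA TAT GCT GTA AAT GCA GAG GCC TTG ACC GGT AAT CAG TGT ATC ACC AGT CTT GAA TTC — no ATG→stop ORF.
Longest: frame -1, positions 34–48, 15 nt = 5 codons = 4 aa. → 4 amino acids.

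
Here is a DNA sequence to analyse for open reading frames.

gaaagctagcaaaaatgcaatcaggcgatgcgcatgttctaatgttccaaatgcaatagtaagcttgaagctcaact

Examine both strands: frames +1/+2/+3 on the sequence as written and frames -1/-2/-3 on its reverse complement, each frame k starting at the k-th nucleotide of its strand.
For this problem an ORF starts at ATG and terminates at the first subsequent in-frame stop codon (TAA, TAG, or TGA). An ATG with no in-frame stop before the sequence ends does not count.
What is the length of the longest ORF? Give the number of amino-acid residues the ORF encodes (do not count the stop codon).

Reverse complement (5'→3'): AGTTGAGCTTCAAGCTTACTATTGCATTTGGAACATTAGAACATGCGCATCGCCTGATTGCATTTTTGCTAGCTTTC
Frame +1: GAA AGC TAG CAA AAA TGC AAT CAG GCG ATG CGC ATG TTC TAA TGT TCC AAA TGC AAT AGT AAG CTT GAA GCT CAA — ATG at 28, stop TAA at 40 → 15 nt; ATG at 34, stop TAA at 40 → 9 nt.
Frame +2: AAA GCT AGC AAA AAT GCA ATC AGG CGA TGC GCA TGT TCT AAT GTT CCA AAT GCA ATA GTA AGC TTG AAG CTC AAC — no ATG→stop ORF.
Frame +3: AAG CTA GCA AAA ATG CAA TCA GGC GAT GCG CAT GTT CTA ATG TTC CAA ATG CAA TAG TAA GCT TGA AGC TCA ACT — ATG at 15, stop TAG at 57 → 45 nt; ATG at 42, stop TAG at 57 → 18 nt; ATG at 51, stop TAG at 57 → 9 nt.
Frame -1: AGT TGA GCT TCA AGC TTA CTA TTG CAT TTG GAA CAT TAG AAC ATG CGC ATC GCC TGA TTG CAT TTT TGC TAG CTT — ATG at 43, stop TGA at 55 → 15 nt.
Frame -2: GTT GAG CTT CAA GCT TAC TAT TGC ATT TGG AAC ATT AGA ACA TGC GCA TCG CCT GAT TGC ATT TTT GCT AGC TTT — no ATG→stop ORF.
Frame -3: TTG AGC TTC AAG CTT ACT ATT GCA TTT GGA ACA TTA GAA CAT GCG CAT CGC CTG ATT GCA TTT TTG CTA GCT TTC — no ATG→stop ORF.
Longest: frame +3, positions 15–59, 45 nt = 15 codons = 14 aa. → 14 amino acids.

14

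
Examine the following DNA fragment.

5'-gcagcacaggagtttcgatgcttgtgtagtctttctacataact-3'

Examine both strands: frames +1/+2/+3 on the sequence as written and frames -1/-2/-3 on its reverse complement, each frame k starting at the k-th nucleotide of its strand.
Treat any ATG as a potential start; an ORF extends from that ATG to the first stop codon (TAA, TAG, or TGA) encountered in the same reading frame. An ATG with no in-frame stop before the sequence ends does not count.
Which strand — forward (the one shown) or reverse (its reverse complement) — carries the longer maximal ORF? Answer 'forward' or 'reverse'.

forward

Reverse complement (5'→3'): AGTTATGTAGAAAGACTACACAAGCATCGAAACTCCTGTGCTGC
Frame +1: GCA GCA CAG GAG TTT CGA TGC TTG TGT AGT CTT TCT ACA TAA — no ATG→stop ORF.
Frame +2: CAG CAC AGG AGT TTC GAT GCT TGT GTA GTC TTT CTA CAT AAC — no ATG→stop ORF.
Frame +3: AGC ACA GGA GTT TCG ATG CTT GTG TAG TCT TTC TAC ATA ACT — ATG at 18, stop TAG at 27 → 12 nt.
Frame -1: AGT TAT GTA GAA AGA CTA CAC AAG CAT CGA AAC TCC TGT GCT — no ATG→stop ORF.
Frame -2: GTT ATG TAG AAA GAC TAC ACA AGC ATC GAA ACT CCT GTG CTG — ATG at 5, stop TAG at 8 → 6 nt.
Frame -3: TTA TGT AGA AAG ACT ACA CAA GCA TCG AAA CTC CTG TGC TGC — no ATG→stop ORF.
Forward-strand max 12 nt; reverse-strand max 6 nt. The forward strand has the longer ORF.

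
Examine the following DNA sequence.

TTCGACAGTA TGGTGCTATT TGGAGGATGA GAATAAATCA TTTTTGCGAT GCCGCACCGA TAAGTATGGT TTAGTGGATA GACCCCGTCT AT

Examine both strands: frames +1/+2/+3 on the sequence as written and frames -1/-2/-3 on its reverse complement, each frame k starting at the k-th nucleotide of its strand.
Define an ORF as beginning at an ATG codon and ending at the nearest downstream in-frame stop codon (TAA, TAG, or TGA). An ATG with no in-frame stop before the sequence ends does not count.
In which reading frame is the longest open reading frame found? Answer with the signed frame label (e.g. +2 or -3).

Reverse complement (5'→3'): ATAGACGGGGTCTATCCACTAAACCATACTTATCGGTGCGGCATCGCAAAAATGATTTATTCTCATCCTCCAAATAGCACCATACTGTCGAA
Frame +1: TTC GAC AGT ATG GTG CTA TTT GGA GGA TGA GAA TAA ATC ATT TTT GCG ATG CCG CAC CGA TAA GTA TGG TTT AGT GGA TAG ACC CCG TCT — ATG at 10, stop TGA at 28 → 21 nt; ATG at 49, stop TAA at 61 → 15 nt.
Frame +2: TCG ACA GTA TGG TGC TAT TTG GAG GAT GAG AAT AAA TCA TTT TTG CGA TGC CGC ACC GAT AAG TAT GGT TTA GTG GAT AGA CCC CGT CTA — no ATG→stop ORF.
Frame +3: CGA CAG TAT GGT GCT ATT TGG AGG ATG AGA ATA AAT CAT TTT TGC GAT GCC GCA CCG ATA AGT ATG GTT TAG TGG ATA GAC CCC GTC TAT — ATG at 27, stop TAG at 72 → 48 nt; ATG at 66, stop TAG at 72 → 9 nt.
Frame -1: ATA GAC GGG GTC TAT CCA CTA AAC CAT ACT TAT CGG TGC GGC ATC GCA AAA ATG ATT TAT TCT CAT CCT CCA AAT AGC ACC ATA CTG TCG — no ATG→stop ORF.
Frame -2: TAG ACG GGG TCT ATC CAC TAA ACC ATA CTT ATC GGT GCG GCA TCG CAA AAA TGA TTT ATT CTC ATC CTC CAA ATA GCA CCA TAC TGT CGA — no ATG→stop ORF.
Frame -3: AGA CGG GGT CTA TCC ACT AAA CCA TAC TTA TCG GTG CGG CAT CGC AAA AAT GAT TTA TTC TCA TCC TCC AAA TAG CAC CAT ACT GTC GAA — no ATG→stop ORF.
Longest ORF is 48 nt in frame +3 (positions 27–74).

+3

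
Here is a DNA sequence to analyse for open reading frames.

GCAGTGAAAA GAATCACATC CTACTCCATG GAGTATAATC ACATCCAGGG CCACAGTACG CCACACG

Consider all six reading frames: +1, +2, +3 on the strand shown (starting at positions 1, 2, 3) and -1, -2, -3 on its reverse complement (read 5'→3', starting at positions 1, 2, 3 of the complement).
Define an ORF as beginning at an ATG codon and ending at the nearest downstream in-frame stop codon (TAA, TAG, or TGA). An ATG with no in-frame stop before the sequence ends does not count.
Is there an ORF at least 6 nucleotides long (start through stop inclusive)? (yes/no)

yes

Reverse complement (5'→3'): CGTGTGGCGTACTGTGGCCCTGGATGTGATTATACTCCATGGAGTAGGATGTGATTCTTTTCACTGC
Frame +1: GCA GTG AAA AGA ATC ACA TCC TAC TCC ATG GAG TAT AAT CAC ATC CAG GGC CAC AGT ACG CCA CAC — no ATG→stop ORF.
Frame +2: CAG TGA AAA GAA TCA CAT CCT ACT CCA TGG AGT ATA ATC ACA TCC AGG GCC ACA GTA CGC CAC ACG — no ATG→stop ORF.
Frame +3: AGT GAA AAG AAT CAC ATC CTA CTC CAT GGA GTA TAA TCA CAT CCA GGG CCA CAG TAC GCC ACA — no ATG→stop ORF.
Frame -1: CGT GTG GCG TAC TGT GGC CCT GGA TGT GAT TAT ACT CCA TGG AGT AGG ATG TGA TTC TTT TCA CTG — ATG at 49, stop TGA at 52 → 6 nt.
Frame -2: GTG TGG CGT ACT GTG GCC CTG GAT GTG ATT ATA CTC CAT GGA GTA GGA TGT GAT TCT TTT CAC TGC — no ATG→stop ORF.
Frame -3: TGT GGC GTA CTG TGG CCC TGG ATG TGA TTA TAC TCC ATG GAG TAG GAT GTG ATT CTT TTC ACT — ATG at 24, stop TGA at 27 → 6 nt; ATG at 39, stop TAG at 45 → 9 nt.
Frame -1 has an ORF of 6 nucleotides (positions 49–54) ≥ 6, so yes.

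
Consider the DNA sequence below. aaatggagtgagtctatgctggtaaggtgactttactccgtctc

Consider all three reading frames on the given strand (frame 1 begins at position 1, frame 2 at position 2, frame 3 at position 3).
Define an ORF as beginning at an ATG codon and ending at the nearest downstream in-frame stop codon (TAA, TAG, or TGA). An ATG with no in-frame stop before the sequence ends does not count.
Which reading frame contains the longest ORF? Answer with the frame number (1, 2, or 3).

Frame 1: AAA TGG AGT GAG TCT ATG CTG GTA AGG TGA CTT TAC TCC GTC — ATG at 16, stop TGA at 28 → 15 nt.
Frame 2: AAT GGA GTG AGT CTA TGC TGG TAA GGT GAC TTT ACT CCG TCT — no ATG→stop ORF.
Frame 3: ATG GAG TGA GTC TAT GCT GGT AAG GTG ACT TTA CTC CGT CTC — ATG at 3, stop TGA at 9 → 9 nt.
Longest ORF is 15 nt in frame 1 (positions 16–30).

1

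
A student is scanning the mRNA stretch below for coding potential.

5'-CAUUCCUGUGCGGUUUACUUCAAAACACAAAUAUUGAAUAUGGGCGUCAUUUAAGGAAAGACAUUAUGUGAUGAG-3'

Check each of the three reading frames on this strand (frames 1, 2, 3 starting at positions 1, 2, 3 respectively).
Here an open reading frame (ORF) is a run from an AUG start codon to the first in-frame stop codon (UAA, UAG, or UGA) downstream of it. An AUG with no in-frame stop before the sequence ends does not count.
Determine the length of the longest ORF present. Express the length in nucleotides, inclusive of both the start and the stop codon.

Frame 1: CAU UCC UGU GCG GUU UAC UUC AAA ACA CAA AUA UUG AAU AUG GGC GUC AUU UAA GGA AAG ACA UUA UGU GAU GAG — AUG at 40, stop UAA at 52 → 15 nt.
Frame 2: AUU CCU GUG CGG UUU ACU UCA AAA CAC AAA UAU UGA AUA UGG GCG UCA UUU AAG GAA AGA CAU UAU GUG AUG — no AUG→stop ORF.
Frame 3: UUC CUG UGC GGU UUA CUU CAA AAC ACA AAU AUU GAA UAU GGG CGU CAU UUA AGG AAA GAC AUU AUG UGA UGA — AUG at 66, stop UGA at 69 → 6 nt.
Longest: frame 1, positions 40–54, 15 nt = 5 codons = 4 aa. → 15 nucleotides.

15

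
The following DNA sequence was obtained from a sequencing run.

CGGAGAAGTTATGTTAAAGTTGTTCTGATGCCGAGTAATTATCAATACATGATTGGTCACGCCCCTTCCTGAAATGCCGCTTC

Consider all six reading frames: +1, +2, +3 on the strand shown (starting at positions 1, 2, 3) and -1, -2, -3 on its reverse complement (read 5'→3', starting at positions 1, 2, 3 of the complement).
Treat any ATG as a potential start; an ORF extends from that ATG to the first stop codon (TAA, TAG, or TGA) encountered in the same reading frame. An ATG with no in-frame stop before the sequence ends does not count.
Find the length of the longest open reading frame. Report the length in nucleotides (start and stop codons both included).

Reverse complement (5'→3'): GAAGCGGCATTTCAGGAAGGGGCGTGACCAATCATGTATTGATAATTACTCGGCATCAGAACAACTTTAACATAACTTCTCCG
Frame +1: CGG AGA AGT TAT GTT AAA GTT GTT CTG ATG CCG AGT AAT TAT CAA TAC ATG ATT GGT CAC GCC CCT TCC TGA AAT GCC GCT — ATG at 28, stop TGA at 70 → 45 nt; ATG at 49, stop TGA at 70 → 24 nt.
Frame +2: GGA GAA GTT ATG TTA AAG TTG TTC TGA TGC CGA GTA ATT ATC AAT ACA TGA TTG GTC ACG CCC CTT CCT GAA ATG CCG CTT — ATG at 11, stop TGA at 26 → 18 nt.
Frame +3: GAG AAG TTA TGT TAA AGT TGT TCT GAT GCC GAG TAA TTA TCA ATA CAT GAT TGG TCA CGC CCC TTC CTG AAA TGC CGC TTC — no ATG→stop ORF.
Frame -1: GAA GCG GCA TTT CAG GAA GGG GCG TGA CCA ATC ATG TAT TGA TAA TTA CTC GGC ATC AGA ACA ACT TTA ACA TAA CTT CTC — ATG at 34, stop TGA at 40 → 9 nt.
Frame -2: AAG CGG CAT TTC AGG AAG GGG CGT GAC CAA TCA TGT ATT GAT AAT TAC TCG GCA TCA GAA CAA CTT TAA CAT AAC TTC TCC — no ATG→stop ORF.
Frame -3: AGC GGC ATT TCA GGA AGG GGC GTG ACC AAT CAT GTA TTG ATA ATT ACT CGG CAT CAG AAC AAC TTT AAC ATA ACT TCT CCG — no ATG→stop ORF.
Longest: frame +1, positions 28–72, 45 nt = 15 codons = 14 aa. → 45 nucleotides.

45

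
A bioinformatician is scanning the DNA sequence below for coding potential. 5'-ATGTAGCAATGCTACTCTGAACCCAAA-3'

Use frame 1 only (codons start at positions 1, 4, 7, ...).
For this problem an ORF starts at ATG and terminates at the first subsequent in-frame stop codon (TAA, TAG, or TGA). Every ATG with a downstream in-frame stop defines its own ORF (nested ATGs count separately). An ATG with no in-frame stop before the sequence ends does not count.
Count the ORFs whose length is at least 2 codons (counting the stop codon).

Frame 1: ATG TAG CAA TGC TAC TCT GAA CCC AAA — ATG at 1, stop TAG at 4 → 6 nt.
ORFs ≥ 2 codons: frame 1 1–6 (2 codons). Count = 1.

1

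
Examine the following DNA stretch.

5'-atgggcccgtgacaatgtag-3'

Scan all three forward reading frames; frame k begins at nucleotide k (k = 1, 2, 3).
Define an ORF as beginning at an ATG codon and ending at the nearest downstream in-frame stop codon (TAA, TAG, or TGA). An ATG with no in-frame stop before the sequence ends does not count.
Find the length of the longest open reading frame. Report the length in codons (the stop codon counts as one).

4

Frame 1: ATG GGC CCG TGA CAA TGT — ATG at 1, stop TGA at 10 → 12 nt.
Frame 2: TGG GCC CGT GAC AAT GTA — no ATG→stop ORF.
Frame 3: GGG CCC GTG ACA ATG TAG — ATG at 15, stop TAG at 18 → 6 nt.
Longest: frame 1, positions 1–12, 12 nt = 4 codons = 3 aa. → 4 codons.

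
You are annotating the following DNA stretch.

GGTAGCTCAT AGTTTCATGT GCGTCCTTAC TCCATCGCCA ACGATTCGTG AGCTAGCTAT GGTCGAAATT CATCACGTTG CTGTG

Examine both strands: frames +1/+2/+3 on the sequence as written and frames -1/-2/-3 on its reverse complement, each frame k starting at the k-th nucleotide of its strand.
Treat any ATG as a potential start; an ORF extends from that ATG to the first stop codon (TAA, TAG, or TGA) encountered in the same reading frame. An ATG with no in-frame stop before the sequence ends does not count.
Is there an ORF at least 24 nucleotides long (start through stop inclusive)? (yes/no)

no

Reverse complement (5'→3'): CACAGCAACGTGATGAATTTCGACCATAGCTAGCTCACGAATCGTTGGCGATGGAGTAAGGACGCACATGAAACTATGAGCTACC
Frame +1: GGT AGC TCA TAG TTT CAT GTG CGT CCT TAC TCC ATC GCC AAC GAT TCG TGA GCT AGC TAT GGT CGA AAT TCA TCA CGT TGC TGT — no ATG→stop ORF.
Frame +2: GTA GCT CAT AGT TTC ATG TGC GTC CTT ACT CCA TCG CCA ACG ATT CGT GAG CTA GCT ATG GTC GAA ATT CAT CAC GTT GCT GTG — no ATG→stop ORF.
Frame +3: TAG CTC ATA GTT TCA TGT GCG TCC TTA CTC CAT CGC CAA CGA TTC GTG AGC TAG CTA TGG TCG AAA TTC ATC ACG TTG CTG — no ATG→stop ORF.
Frame -1: CAC AGC AAC GTG ATG AAT TTC GAC CAT AGC TAG CTC ACG AAT CGT TGG CGA TGG AGT AAG GAC GCA CAT GAA ACT ATG AGC TAC — ATG at 13, stop TAG at 31 → 21 nt.
Frame -2: ACA GCA ACG TGA TGA ATT TCG ACC ATA GCT AGC TCA CGA ATC GTT GGC GAT GGA GTA AGG ACG CAC ATG AAA CTA TGA GCT ACC — ATG at 68, stop TGA at 77 → 12 nt.
Frame -3: CAG CAA CGT GAT GAA TTT CGA CCA TAG CTA GCT CAC GAA TCG TTG GCG ATG GAG TAA GGA CGC ACA TGA AAC TAT GAG CTA — ATG at 51, stop TAA at 57 → 9 nt.
Largest ORF found is 21 nucleotides < 24, so no.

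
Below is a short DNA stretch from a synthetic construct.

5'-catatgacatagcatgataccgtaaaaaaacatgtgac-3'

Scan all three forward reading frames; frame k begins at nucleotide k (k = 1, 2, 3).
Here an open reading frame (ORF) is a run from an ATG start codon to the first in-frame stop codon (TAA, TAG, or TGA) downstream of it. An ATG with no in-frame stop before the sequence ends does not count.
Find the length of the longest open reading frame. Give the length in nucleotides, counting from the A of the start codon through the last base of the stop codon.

Frame 1: CAT ATG ACA TAG CAT GAT ACC GTA AAA AAA CAT GTG — ATG at 4, stop TAG at 10 → 9 nt.
Frame 2: ATA TGA CAT AGC ATG ATA CCG TAA AAA AAC ATG TGA — ATG at 14, stop TAA at 23 → 12 nt; ATG at 32, stop TGA at 35 → 6 nt.
Frame 3: TAT GAC ATA GCA TGA TAC CGT AAA AAA ACA TGT GAC — no ATG→stop ORF.
Longest: frame 2, positions 14–25, 12 nt = 4 codons = 3 aa. → 12 nucleotides.

12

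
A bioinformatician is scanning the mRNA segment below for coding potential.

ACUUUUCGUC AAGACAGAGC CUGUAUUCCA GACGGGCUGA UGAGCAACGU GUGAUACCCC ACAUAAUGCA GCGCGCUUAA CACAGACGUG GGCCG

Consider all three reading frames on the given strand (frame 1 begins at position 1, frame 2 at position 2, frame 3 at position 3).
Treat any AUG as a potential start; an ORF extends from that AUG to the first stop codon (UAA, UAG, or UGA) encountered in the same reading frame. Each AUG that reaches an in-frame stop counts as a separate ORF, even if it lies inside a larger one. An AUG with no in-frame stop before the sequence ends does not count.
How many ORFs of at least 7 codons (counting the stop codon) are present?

Frame 1: ACU UUU CGU CAA GAC AGA GCC UGU AUU CCA GAC GGG CUG AUG AGC AAC GUG UGA UAC CCC ACA UAA UGC AGC GCG CUU AAC ACA GAC GUG GGC — AUG at 40, stop UGA at 52 → 15 nt.
Frame 2: CUU UUC GUC AAG ACA GAG CCU GUA UUC CAG ACG GGC UGA UGA GCA ACG UGU GAU ACC CCA CAU AAU GCA GCG CGC UUA ACA CAG ACG UGG GCC — no AUG→stop ORF.
Frame 3: UUU UCG UCA AGA CAG AGC CUG UAU UCC AGA CGG GCU GAU GAG CAA CGU GUG AUA CCC CAC AUA AUG CAG CGC GCU UAA CAC AGA CGU GGG CCG — AUG at 66, stop UAA at 78 → 15 nt.
No ORF reaches 7 codons. Count = 0.

0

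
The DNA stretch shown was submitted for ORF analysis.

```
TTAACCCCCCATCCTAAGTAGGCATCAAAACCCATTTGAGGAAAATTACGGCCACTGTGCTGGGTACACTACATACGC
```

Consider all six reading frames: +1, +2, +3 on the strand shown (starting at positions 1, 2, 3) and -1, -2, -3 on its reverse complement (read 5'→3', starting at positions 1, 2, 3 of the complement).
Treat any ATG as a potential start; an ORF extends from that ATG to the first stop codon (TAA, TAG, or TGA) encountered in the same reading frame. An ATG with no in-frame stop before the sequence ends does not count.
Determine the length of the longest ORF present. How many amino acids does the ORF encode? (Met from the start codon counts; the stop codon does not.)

Reverse complement (5'→3'): GCGTATGTAGTGTACCCAGCACAGTGGCCGTAATTTTCCTCAAATGGGTTTTGATGCCTACTTAGGATGGGGGGTTAA
Frame +1: TTA ACC CCC CAT CCT AAG TAG GCA TCA AAA CCC ATT TGA GGA AAA TTA CGG CCA CTG TGC TGG GTA CAC TAC ATA CGC — no ATG→stop ORF.
Frame +2: TAA CCC CCC ATC CTA AGT AGG CAT CAA AAC CCA TTT GAG GAA AAT TAC GGC CAC TGT GCT GGG TAC ACT ACA TAC — no ATG→stop ORF.
Frame +3: AAC CCC CCA TCC TAA GTA GGC ATC AAA ACC CAT TTG AGG AAA ATT ACG GCC ACT GTG CTG GGT ACA CTA CAT ACG — no ATG→stop ORF.
Frame -1: GCG TAT GTA GTG TAC CCA GCA CAG TGG CCG TAA TTT TCC TCA AAT GGG TTT TGA TGC CTA CTT AGG ATG GGG GGT TAA — ATG at 67, stop TAA at 76 → 12 nt.
Frame -2: CGT ATG TAG TGT ACC CAG CAC AGT GGC CGT AAT TTT CCT CAA ATG GGT TTT GAT GCC TAC TTA GGA TGG GGG GTT — ATG at 5, stop TAG at 8 → 6 nt.
Frame -3: GTA TGT AGT GTA CCC AGC ACA GTG GCC GTA ATT TTC CTC AAA TGG GTT TTG ATG CCT ACT TAG GAT GGG GGG TTA — ATG at 54, stop TAG at 63 → 12 nt.
Longest: frame -1, positions 67–78, 12 nt = 4 codons = 3 aa. → 3 amino acids.

3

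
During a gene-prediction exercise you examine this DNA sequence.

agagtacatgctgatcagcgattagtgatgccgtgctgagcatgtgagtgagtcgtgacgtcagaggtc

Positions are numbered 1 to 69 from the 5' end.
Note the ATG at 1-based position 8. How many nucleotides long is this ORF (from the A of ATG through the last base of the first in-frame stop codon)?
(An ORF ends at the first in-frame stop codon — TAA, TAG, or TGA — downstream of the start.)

18

Codons from position 8: ATG (8–10), CTG (11–13), ATC (14–16), AGC (17–19), GAT (20–22), TAG (23–25).
TAG is the first in-frame stop; ORF spans 8–25, 18 nucleotides.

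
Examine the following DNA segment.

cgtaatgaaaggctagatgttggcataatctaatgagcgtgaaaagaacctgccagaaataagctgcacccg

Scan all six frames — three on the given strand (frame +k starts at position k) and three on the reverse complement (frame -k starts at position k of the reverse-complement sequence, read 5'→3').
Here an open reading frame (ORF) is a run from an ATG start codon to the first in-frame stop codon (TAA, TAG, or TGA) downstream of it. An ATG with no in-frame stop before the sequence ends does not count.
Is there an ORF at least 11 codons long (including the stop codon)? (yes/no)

no

Reverse complement (5'→3'): CGGGTGCAGCTTATTTCTGGCAGGTTCTTTTCACGCTCATTAGATTATGCCAACATCTAGCCTTTCATTACG
Frame +1: CGT AAT GAA AGG CTA GAT GTT GGC ATA ATC TAA TGA GCG TGA AAA GAA CCT GCC AGA AAT AAG CTG CAC CCG — no ATG→stop ORF.
Frame +2: GTA ATG AAA GGC TAG ATG TTG GCA TAA TCT AAT GAG CGT GAA AAG AAC CTG CCA GAA ATA AGC TGC ACC — ATG at 5, stop TAG at 14 → 12 nt; ATG at 17, stop TAA at 26 → 12 nt.
Frame +3: TAA TGA AAG GCT AGA TGT TGG CAT AAT CTA ATG AGC GTG AAA AGA ACC TGC CAG AAA TAA GCT GCA CCC — ATG at 33, stop TAA at 60 → 30 nt.
Frame -1: CGG GTG CAG CTT ATT TCT GGC AGG TTC TTT TCA CGC TCA TTA GAT TAT GCC AAC ATC TAG CCT TTC ATT ACG — no ATG→stop ORF.
Frame -2: GGG TGC AGC TTA TTT CTG GCA GGT TCT TTT CAC GCT CAT TAG ATT ATG CCA ACA TCT AGC CTT TCA TTA — no ATG→stop ORF.
Frame -3: GGT GCA GCT TAT TTC TGG CAG GTT CTT TTC ACG CTC ATT AGA TTA TGC CAA CAT CTA GCC TTT CAT TAC — no ATG→stop ORF.
Largest ORF found is 10 codons < 11, so no.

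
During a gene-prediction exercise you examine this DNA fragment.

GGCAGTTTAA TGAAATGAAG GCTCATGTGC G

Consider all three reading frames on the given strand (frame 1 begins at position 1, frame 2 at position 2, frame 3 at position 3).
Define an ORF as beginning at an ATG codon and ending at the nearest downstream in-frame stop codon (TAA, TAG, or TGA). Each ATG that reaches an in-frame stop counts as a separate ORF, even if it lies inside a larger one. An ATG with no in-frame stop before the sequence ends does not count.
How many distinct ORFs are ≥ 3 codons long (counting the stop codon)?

Frame 1: GGC AGT TTA ATG AAA TGA AGG CTC ATG TGC — ATG at 10, stop TGA at 16 → 9 nt.
Frame 2: GCA GTT TAA TGA AAT GAA GGC TCA TGT GCG — no ATG→stop ORF.
Frame 3: CAG TTT AAT GAA ATG AAG GCT CAT GTG — no ATG→stop ORF.
ORFs ≥ 3 codons: frame 1 10–18 (3 codons). Count = 1.

1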